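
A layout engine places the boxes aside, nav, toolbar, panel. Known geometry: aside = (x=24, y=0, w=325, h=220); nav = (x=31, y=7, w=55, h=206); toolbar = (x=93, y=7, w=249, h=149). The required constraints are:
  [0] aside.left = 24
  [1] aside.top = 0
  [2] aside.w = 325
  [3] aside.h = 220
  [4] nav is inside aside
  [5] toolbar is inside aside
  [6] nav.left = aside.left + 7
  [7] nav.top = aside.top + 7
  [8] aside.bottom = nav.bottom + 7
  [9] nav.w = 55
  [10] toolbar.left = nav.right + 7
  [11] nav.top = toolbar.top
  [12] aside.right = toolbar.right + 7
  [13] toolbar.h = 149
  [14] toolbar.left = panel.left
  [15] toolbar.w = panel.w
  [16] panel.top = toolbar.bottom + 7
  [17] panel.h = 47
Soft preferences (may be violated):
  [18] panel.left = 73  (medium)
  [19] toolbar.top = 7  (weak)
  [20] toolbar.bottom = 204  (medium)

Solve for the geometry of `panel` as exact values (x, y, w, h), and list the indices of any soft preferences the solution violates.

panel = (x=93, y=163, w=249, h=47)
violated soft preferences: 18, 20

1. panel.x = 93  [toolbar.left = panel.left]
2. panel.w = 249  [toolbar.w = panel.w]
3. panel.y = 163  [panel.top = toolbar.bottom + 7]
4. panel.h = 47  [panel.h = 47]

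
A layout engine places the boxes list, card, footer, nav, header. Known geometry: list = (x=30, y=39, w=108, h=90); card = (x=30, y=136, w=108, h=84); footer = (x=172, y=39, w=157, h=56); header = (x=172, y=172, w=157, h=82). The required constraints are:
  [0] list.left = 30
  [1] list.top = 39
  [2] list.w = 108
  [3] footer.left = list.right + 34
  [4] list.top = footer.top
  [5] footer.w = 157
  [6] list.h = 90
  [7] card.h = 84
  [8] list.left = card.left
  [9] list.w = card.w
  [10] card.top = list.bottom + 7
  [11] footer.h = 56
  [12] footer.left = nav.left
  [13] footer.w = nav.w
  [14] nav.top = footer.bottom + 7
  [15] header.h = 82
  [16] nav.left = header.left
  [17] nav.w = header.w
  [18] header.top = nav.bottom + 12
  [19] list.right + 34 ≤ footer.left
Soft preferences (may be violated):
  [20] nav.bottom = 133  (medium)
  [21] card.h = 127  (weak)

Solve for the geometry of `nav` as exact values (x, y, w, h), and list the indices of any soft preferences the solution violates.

nav = (x=172, y=102, w=157, h=58)
violated soft preferences: 20, 21

1. nav.x = 172  [footer.left = nav.left]
2. nav.w = 157  [footer.w = nav.w]
3. nav.y = 102  [nav.top = footer.bottom + 7]
4. nav.h = 58  [header.top = nav.bottom + 12]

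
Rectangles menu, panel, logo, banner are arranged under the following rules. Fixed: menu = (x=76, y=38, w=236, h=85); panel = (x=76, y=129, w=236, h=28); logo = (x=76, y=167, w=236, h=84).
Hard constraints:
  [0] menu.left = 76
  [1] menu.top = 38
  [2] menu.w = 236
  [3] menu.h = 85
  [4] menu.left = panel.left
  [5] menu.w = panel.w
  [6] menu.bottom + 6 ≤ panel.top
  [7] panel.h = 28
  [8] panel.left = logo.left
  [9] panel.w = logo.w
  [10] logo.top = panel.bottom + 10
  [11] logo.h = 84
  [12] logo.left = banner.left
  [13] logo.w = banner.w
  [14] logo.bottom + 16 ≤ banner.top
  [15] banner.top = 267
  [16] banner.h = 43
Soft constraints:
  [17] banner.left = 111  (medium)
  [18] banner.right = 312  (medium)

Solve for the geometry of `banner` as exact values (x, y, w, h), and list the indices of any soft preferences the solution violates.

1. banner.x = 76  [logo.left = banner.left]
2. banner.w = 236  [logo.w = banner.w]
3. banner.y = 267  [banner.top = 267]
4. banner.h = 43  [banner.h = 43]

banner = (x=76, y=267, w=236, h=43)
violated soft preferences: 17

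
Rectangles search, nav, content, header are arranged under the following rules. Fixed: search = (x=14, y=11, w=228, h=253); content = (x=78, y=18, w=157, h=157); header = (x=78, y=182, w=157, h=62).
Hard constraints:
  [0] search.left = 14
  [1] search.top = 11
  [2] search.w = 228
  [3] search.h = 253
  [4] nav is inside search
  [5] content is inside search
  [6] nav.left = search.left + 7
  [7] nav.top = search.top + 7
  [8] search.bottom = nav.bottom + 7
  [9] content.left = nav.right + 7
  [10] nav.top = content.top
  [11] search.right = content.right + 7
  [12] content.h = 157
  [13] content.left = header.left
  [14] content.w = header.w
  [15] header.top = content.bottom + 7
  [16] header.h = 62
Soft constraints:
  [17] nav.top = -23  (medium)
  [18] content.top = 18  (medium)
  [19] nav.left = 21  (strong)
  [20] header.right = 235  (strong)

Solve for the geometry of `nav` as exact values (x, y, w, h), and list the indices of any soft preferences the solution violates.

nav = (x=21, y=18, w=50, h=239)
violated soft preferences: 17

1. nav.x = 21  [nav.left = search.left + 7]
2. nav.y = 18  [nav.top = search.top + 7]
3. nav.h = 239  [search.bottom = nav.bottom + 7]
4. nav.w = 50  [content.left = nav.right + 7]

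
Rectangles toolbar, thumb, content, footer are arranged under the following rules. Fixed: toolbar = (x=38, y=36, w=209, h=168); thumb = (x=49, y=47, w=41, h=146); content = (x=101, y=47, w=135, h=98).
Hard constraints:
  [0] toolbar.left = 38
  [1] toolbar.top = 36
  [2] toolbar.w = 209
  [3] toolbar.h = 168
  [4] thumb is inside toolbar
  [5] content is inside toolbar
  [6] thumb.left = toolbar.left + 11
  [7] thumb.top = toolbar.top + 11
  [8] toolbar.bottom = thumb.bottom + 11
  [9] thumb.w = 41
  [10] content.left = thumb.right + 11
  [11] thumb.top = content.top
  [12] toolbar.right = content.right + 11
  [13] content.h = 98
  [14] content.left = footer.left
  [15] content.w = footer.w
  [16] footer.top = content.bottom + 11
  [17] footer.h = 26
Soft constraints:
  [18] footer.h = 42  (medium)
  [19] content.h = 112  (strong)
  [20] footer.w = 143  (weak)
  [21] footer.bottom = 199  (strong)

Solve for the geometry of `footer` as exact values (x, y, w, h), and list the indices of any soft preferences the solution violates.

footer = (x=101, y=156, w=135, h=26)
violated soft preferences: 18, 19, 20, 21

1. footer.x = 101  [content.left = footer.left]
2. footer.w = 135  [content.w = footer.w]
3. footer.y = 156  [footer.top = content.bottom + 11]
4. footer.h = 26  [footer.h = 26]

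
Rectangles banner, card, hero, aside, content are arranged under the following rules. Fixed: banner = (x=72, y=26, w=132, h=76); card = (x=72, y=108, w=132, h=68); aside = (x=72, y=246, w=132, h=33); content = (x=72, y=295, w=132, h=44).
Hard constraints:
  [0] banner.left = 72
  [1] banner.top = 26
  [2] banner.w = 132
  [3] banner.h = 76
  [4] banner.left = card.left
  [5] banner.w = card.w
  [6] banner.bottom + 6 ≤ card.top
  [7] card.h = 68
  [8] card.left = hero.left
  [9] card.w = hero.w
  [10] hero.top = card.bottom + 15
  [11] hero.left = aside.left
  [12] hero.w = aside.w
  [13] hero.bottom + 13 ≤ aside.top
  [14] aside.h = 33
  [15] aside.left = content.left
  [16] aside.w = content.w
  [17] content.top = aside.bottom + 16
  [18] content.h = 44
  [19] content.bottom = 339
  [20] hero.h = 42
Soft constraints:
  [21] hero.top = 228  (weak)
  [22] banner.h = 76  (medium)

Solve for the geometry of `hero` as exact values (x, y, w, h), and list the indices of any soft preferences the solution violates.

hero = (x=72, y=191, w=132, h=42)
violated soft preferences: 21

1. hero.x = 72  [card.left = hero.left]
2. hero.w = 132  [card.w = hero.w]
3. hero.y = 191  [hero.top = card.bottom + 15]
4. hero.h = 42  [hero.h = 42]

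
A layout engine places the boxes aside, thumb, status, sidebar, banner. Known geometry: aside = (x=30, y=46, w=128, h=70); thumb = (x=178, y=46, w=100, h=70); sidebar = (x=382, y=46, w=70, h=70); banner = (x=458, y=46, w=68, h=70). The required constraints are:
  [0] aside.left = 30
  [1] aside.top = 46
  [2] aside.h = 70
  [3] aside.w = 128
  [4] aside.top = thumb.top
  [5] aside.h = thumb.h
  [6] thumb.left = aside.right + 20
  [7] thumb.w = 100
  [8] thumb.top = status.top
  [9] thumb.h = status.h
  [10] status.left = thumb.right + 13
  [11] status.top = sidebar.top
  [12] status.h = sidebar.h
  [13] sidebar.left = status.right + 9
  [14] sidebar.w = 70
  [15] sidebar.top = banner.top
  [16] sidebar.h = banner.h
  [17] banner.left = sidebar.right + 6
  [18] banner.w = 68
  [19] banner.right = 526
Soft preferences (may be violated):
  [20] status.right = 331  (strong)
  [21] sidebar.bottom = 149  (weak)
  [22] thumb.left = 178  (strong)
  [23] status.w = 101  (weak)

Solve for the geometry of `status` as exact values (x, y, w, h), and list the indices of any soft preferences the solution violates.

1. status.y = 46  [thumb.top = status.top]
2. status.h = 70  [thumb.h = status.h]
3. status.x = 291  [status.left = thumb.right + 13]
4. status.w = 82  [sidebar.left = status.right + 9]

status = (x=291, y=46, w=82, h=70)
violated soft preferences: 20, 21, 23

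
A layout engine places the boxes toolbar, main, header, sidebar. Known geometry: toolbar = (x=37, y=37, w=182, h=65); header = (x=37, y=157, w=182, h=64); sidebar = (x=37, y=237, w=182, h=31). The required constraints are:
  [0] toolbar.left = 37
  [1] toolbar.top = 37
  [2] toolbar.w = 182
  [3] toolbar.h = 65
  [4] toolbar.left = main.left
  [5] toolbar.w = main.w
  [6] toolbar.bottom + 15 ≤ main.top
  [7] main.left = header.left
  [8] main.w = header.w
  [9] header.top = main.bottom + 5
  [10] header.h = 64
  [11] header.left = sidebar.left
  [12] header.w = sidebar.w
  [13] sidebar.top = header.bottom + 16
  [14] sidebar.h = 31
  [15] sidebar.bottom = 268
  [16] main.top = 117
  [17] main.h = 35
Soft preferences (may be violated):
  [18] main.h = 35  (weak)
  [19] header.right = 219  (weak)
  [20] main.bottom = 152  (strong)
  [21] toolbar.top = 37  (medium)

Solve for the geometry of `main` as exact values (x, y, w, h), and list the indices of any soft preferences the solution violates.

1. main.x = 37  [toolbar.left = main.left]
2. main.w = 182  [toolbar.w = main.w]
3. main.y = 117  [main.top = 117]
4. main.h = 35  [main.h = 35]

main = (x=37, y=117, w=182, h=35)
violated soft preferences: none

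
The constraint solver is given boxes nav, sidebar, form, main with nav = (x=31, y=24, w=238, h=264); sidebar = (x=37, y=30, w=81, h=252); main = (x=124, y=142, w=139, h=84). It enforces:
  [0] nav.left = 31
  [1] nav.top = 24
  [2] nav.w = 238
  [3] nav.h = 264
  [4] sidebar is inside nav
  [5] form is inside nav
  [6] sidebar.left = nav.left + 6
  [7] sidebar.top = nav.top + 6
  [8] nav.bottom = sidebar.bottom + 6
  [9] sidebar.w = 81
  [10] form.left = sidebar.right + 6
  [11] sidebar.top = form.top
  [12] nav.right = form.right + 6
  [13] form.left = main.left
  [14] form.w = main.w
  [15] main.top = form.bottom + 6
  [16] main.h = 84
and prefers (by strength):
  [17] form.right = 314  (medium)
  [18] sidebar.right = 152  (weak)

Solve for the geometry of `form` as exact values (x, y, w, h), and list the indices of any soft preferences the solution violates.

1. form.x = 124  [form.left = sidebar.right + 6]
2. form.y = 30  [sidebar.top = form.top]
3. form.w = 139  [nav.right = form.right + 6]
4. form.h = 106  [main.top = form.bottom + 6]

form = (x=124, y=30, w=139, h=106)
violated soft preferences: 17, 18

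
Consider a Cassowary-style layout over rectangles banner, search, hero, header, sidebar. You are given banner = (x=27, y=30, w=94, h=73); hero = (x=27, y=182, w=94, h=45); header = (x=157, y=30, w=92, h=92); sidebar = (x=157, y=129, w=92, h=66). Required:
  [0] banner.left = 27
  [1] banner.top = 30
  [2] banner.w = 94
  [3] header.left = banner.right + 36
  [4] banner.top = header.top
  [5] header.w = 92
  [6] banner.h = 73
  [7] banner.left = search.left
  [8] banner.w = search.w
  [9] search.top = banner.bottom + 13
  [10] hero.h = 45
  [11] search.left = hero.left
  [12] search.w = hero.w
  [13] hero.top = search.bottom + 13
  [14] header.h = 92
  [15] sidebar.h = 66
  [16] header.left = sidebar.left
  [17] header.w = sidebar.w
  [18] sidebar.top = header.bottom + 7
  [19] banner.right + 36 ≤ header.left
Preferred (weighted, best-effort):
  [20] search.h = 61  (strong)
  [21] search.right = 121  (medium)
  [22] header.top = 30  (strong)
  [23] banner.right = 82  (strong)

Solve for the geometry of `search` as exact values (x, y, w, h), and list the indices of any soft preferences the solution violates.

search = (x=27, y=116, w=94, h=53)
violated soft preferences: 20, 23

1. search.x = 27  [banner.left = search.left]
2. search.w = 94  [banner.w = search.w]
3. search.y = 116  [search.top = banner.bottom + 13]
4. search.h = 53  [hero.top = search.bottom + 13]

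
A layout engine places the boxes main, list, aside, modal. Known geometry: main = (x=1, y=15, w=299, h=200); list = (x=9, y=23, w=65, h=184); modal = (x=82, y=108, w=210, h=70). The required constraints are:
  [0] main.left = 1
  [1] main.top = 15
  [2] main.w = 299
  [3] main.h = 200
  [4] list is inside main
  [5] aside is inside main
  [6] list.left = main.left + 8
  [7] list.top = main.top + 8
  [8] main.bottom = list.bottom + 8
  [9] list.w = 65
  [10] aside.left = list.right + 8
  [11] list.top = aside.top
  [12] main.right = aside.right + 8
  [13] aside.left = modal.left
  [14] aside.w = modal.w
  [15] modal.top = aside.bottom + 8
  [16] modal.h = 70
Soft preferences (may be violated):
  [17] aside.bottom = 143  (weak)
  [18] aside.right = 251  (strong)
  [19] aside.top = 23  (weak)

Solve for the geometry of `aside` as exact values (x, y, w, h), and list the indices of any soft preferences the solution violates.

1. aside.x = 82  [aside.left = list.right + 8]
2. aside.y = 23  [list.top = aside.top]
3. aside.w = 210  [main.right = aside.right + 8]
4. aside.h = 77  [modal.top = aside.bottom + 8]

aside = (x=82, y=23, w=210, h=77)
violated soft preferences: 17, 18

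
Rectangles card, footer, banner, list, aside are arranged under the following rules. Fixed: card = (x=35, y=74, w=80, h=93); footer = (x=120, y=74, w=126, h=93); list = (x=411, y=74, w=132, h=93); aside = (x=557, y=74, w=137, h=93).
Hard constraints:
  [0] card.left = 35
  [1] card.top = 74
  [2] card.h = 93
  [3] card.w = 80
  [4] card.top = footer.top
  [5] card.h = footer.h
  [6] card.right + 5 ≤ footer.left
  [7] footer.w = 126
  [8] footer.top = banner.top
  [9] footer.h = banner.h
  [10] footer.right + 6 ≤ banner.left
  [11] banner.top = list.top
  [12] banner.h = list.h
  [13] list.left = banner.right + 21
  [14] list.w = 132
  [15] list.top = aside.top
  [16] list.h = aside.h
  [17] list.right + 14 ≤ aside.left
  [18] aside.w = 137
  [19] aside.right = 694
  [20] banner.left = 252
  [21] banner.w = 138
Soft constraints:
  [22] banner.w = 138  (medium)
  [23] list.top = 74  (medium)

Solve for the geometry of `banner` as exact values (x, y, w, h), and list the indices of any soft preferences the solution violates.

banner = (x=252, y=74, w=138, h=93)
violated soft preferences: none

1. banner.y = 74  [footer.top = banner.top]
2. banner.h = 93  [footer.h = banner.h]
3. banner.x = 252  [banner.left = 252]
4. banner.w = 138  [banner.w = 138]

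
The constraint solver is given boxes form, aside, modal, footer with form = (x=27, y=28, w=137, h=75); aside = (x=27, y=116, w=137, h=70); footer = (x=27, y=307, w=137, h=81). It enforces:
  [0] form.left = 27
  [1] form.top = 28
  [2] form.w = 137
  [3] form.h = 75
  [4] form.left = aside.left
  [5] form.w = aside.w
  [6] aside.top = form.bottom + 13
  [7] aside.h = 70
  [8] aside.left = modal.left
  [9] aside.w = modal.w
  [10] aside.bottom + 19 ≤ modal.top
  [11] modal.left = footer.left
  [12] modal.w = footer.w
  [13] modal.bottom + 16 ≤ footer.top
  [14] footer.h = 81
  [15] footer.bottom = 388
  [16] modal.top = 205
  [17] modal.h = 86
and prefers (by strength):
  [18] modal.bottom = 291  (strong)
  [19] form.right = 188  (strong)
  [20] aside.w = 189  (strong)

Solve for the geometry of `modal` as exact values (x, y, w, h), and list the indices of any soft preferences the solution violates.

1. modal.x = 27  [aside.left = modal.left]
2. modal.w = 137  [aside.w = modal.w]
3. modal.y = 205  [modal.top = 205]
4. modal.h = 86  [modal.h = 86]

modal = (x=27, y=205, w=137, h=86)
violated soft preferences: 19, 20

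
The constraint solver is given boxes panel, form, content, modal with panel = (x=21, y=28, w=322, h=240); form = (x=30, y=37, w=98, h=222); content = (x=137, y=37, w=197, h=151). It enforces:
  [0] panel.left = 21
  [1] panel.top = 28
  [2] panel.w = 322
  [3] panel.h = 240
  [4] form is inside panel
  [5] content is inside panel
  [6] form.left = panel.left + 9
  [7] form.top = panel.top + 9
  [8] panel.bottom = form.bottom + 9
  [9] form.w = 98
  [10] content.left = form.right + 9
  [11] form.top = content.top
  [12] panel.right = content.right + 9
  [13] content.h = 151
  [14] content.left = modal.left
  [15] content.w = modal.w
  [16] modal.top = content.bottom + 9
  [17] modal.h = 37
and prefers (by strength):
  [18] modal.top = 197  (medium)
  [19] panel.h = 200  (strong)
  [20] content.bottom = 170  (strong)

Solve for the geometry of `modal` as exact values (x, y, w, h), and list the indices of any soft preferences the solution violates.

1. modal.x = 137  [content.left = modal.left]
2. modal.w = 197  [content.w = modal.w]
3. modal.y = 197  [modal.top = content.bottom + 9]
4. modal.h = 37  [modal.h = 37]

modal = (x=137, y=197, w=197, h=37)
violated soft preferences: 19, 20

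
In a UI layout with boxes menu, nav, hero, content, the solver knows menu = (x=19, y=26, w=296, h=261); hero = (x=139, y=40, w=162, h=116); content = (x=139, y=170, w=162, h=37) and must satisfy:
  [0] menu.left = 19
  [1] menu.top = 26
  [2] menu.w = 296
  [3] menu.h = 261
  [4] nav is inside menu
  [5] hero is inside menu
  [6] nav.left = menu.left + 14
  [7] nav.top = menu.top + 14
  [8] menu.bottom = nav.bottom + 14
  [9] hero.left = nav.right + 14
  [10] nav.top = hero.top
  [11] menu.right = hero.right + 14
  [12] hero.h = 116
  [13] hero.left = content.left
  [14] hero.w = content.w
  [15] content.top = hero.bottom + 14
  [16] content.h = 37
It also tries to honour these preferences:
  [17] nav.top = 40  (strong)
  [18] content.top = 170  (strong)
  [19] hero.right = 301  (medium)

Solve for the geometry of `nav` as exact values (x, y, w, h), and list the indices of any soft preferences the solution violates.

1. nav.x = 33  [nav.left = menu.left + 14]
2. nav.y = 40  [nav.top = menu.top + 14]
3. nav.h = 233  [menu.bottom = nav.bottom + 14]
4. nav.w = 92  [hero.left = nav.right + 14]

nav = (x=33, y=40, w=92, h=233)
violated soft preferences: none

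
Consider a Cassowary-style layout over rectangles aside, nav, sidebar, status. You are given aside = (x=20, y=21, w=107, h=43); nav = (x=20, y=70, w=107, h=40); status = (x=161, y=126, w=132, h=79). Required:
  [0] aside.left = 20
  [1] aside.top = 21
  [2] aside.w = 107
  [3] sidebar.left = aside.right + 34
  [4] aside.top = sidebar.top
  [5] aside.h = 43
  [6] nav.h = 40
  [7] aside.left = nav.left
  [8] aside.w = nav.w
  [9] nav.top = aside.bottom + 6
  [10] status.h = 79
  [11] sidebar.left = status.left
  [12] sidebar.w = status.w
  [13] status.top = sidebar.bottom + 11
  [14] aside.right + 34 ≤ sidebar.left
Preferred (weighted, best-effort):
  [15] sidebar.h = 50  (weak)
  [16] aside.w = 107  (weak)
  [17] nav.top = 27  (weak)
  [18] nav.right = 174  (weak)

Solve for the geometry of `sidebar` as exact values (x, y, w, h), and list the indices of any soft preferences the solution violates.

sidebar = (x=161, y=21, w=132, h=94)
violated soft preferences: 15, 17, 18

1. sidebar.x = 161  [sidebar.left = aside.right + 34]
2. sidebar.y = 21  [aside.top = sidebar.top]
3. sidebar.w = 132  [sidebar.w = status.w]
4. sidebar.h = 94  [status.top = sidebar.bottom + 11]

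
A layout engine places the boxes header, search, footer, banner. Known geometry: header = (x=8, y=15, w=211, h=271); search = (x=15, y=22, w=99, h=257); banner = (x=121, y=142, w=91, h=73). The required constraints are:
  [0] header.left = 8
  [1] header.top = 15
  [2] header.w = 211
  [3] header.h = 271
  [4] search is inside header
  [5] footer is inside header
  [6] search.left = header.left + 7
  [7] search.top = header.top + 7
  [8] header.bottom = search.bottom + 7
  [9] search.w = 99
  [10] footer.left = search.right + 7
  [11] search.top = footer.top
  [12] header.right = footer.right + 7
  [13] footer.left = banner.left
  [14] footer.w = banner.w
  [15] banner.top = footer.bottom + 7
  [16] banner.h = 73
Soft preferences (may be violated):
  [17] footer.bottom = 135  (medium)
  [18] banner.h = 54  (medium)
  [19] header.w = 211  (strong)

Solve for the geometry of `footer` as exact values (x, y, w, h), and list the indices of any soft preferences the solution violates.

footer = (x=121, y=22, w=91, h=113)
violated soft preferences: 18

1. footer.x = 121  [footer.left = search.right + 7]
2. footer.y = 22  [search.top = footer.top]
3. footer.w = 91  [header.right = footer.right + 7]
4. footer.h = 113  [banner.top = footer.bottom + 7]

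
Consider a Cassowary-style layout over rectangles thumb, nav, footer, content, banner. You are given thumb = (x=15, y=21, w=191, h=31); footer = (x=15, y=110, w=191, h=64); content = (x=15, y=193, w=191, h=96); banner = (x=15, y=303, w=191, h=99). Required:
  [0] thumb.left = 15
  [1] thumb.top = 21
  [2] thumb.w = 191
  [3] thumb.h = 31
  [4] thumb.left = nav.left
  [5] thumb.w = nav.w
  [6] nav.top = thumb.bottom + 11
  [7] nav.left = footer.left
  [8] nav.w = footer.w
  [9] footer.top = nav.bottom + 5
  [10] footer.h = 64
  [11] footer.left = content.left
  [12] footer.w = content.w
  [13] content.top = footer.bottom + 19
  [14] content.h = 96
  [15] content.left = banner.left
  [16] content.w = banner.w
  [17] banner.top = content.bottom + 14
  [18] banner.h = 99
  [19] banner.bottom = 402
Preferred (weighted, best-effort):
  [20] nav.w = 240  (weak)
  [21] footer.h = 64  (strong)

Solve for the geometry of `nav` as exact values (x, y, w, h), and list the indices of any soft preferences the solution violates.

nav = (x=15, y=63, w=191, h=42)
violated soft preferences: 20

1. nav.x = 15  [thumb.left = nav.left]
2. nav.w = 191  [thumb.w = nav.w]
3. nav.y = 63  [nav.top = thumb.bottom + 11]
4. nav.h = 42  [footer.top = nav.bottom + 5]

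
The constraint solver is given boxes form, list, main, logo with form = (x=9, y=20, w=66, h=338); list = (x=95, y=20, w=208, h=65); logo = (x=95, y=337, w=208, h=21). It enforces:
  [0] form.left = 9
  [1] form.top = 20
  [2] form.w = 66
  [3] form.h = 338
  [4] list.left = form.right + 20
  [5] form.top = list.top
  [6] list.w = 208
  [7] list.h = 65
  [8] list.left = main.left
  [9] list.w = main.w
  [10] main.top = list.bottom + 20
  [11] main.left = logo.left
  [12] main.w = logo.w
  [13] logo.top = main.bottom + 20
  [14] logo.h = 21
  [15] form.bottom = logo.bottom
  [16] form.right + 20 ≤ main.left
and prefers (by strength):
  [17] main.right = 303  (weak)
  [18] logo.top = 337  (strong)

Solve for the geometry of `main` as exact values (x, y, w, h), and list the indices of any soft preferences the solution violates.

main = (x=95, y=105, w=208, h=212)
violated soft preferences: none

1. main.x = 95  [list.left = main.left]
2. main.w = 208  [list.w = main.w]
3. main.y = 105  [main.top = list.bottom + 20]
4. main.h = 212  [logo.top = main.bottom + 20]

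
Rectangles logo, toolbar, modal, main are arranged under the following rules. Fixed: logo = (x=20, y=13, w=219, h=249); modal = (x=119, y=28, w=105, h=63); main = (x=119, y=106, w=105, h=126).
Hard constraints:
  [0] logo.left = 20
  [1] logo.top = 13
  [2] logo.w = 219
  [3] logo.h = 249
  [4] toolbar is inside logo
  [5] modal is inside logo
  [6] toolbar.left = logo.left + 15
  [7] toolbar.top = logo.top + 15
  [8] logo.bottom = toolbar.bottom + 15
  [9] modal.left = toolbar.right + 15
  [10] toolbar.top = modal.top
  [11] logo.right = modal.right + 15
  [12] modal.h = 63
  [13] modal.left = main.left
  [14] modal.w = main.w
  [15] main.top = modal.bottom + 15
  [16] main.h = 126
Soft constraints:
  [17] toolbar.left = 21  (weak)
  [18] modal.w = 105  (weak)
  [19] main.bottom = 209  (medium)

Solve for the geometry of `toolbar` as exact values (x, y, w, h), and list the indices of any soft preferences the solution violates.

toolbar = (x=35, y=28, w=69, h=219)
violated soft preferences: 17, 19

1. toolbar.x = 35  [toolbar.left = logo.left + 15]
2. toolbar.y = 28  [toolbar.top = logo.top + 15]
3. toolbar.h = 219  [logo.bottom = toolbar.bottom + 15]
4. toolbar.w = 69  [modal.left = toolbar.right + 15]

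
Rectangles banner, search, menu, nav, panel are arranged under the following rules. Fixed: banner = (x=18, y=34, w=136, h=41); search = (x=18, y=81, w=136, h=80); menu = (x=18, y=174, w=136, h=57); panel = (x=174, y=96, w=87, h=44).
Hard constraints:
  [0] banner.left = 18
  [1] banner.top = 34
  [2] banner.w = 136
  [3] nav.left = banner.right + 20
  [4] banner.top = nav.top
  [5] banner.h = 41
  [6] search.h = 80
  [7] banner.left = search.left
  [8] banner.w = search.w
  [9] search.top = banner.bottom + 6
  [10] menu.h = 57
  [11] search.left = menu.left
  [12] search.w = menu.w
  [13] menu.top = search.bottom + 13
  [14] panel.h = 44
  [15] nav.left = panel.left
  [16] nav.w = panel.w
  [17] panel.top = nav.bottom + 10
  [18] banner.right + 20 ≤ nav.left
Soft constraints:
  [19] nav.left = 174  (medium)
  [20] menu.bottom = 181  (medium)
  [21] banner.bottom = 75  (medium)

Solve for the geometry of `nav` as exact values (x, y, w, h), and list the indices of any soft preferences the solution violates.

nav = (x=174, y=34, w=87, h=52)
violated soft preferences: 20

1. nav.x = 174  [nav.left = banner.right + 20]
2. nav.y = 34  [banner.top = nav.top]
3. nav.w = 87  [nav.w = panel.w]
4. nav.h = 52  [panel.top = nav.bottom + 10]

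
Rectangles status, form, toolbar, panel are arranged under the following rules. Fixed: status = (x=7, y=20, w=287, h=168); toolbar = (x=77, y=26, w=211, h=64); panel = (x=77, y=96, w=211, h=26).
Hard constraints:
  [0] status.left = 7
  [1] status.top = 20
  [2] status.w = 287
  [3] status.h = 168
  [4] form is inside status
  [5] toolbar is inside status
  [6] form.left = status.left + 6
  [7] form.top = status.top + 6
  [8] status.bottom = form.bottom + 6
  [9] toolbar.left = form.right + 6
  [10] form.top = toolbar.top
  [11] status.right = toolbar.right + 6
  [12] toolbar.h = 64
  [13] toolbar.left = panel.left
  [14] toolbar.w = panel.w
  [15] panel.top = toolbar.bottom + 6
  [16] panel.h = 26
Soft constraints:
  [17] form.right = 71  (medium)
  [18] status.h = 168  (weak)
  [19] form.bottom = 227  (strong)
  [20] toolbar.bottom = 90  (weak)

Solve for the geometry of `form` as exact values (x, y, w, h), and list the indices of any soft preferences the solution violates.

1. form.x = 13  [form.left = status.left + 6]
2. form.y = 26  [form.top = status.top + 6]
3. form.h = 156  [status.bottom = form.bottom + 6]
4. form.w = 58  [toolbar.left = form.right + 6]

form = (x=13, y=26, w=58, h=156)
violated soft preferences: 19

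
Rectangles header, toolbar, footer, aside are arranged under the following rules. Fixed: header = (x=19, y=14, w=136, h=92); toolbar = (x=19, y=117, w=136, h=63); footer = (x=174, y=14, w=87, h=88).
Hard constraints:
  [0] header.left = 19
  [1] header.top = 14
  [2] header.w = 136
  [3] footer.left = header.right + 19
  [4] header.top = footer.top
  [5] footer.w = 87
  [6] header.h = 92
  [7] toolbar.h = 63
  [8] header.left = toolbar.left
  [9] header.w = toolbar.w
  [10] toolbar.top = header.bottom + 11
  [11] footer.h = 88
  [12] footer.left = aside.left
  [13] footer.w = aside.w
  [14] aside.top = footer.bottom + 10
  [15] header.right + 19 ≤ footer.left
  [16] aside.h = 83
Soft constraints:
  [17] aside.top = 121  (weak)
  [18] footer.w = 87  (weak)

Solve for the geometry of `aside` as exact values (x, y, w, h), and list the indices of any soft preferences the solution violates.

1. aside.x = 174  [footer.left = aside.left]
2. aside.w = 87  [footer.w = aside.w]
3. aside.y = 112  [aside.top = footer.bottom + 10]
4. aside.h = 83  [aside.h = 83]

aside = (x=174, y=112, w=87, h=83)
violated soft preferences: 17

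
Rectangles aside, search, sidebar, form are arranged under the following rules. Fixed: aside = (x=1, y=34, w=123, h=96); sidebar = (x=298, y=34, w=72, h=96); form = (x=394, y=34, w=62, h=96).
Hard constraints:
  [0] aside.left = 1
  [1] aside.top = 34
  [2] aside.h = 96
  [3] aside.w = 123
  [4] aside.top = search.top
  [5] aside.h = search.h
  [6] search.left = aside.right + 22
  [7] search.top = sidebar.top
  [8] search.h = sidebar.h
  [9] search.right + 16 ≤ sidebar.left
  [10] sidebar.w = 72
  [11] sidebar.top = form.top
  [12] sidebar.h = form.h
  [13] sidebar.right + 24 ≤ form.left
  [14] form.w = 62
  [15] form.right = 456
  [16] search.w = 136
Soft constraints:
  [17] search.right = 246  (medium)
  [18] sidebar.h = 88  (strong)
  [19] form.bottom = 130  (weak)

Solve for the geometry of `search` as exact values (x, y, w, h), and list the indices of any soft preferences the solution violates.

search = (x=146, y=34, w=136, h=96)
violated soft preferences: 17, 18

1. search.y = 34  [aside.top = search.top]
2. search.h = 96  [aside.h = search.h]
3. search.x = 146  [search.left = aside.right + 22]
4. search.w = 136  [search.w = 136]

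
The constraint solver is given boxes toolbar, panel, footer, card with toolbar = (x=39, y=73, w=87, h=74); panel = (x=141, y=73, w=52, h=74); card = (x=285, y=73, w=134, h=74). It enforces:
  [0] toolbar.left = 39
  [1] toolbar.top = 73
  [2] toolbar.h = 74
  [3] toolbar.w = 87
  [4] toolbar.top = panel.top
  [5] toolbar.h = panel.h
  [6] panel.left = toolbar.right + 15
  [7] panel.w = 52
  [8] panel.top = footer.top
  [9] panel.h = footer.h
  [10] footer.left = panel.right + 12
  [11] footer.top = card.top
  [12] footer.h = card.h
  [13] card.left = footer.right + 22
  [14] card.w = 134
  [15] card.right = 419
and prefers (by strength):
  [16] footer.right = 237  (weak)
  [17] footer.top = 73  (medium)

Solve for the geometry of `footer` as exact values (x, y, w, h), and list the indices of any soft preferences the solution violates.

1. footer.y = 73  [panel.top = footer.top]
2. footer.h = 74  [panel.h = footer.h]
3. footer.x = 205  [footer.left = panel.right + 12]
4. footer.w = 58  [card.left = footer.right + 22]

footer = (x=205, y=73, w=58, h=74)
violated soft preferences: 16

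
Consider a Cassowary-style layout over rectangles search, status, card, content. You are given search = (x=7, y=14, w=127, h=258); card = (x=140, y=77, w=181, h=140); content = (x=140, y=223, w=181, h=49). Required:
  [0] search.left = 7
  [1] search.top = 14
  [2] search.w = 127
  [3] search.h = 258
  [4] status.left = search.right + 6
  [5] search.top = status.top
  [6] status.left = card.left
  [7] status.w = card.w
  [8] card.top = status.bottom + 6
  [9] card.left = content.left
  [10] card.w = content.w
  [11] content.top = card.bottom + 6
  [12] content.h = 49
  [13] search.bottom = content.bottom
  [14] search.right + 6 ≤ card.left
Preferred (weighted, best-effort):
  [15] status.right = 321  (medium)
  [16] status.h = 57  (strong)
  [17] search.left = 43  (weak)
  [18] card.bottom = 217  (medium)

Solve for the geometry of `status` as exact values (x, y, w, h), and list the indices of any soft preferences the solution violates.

1. status.x = 140  [status.left = search.right + 6]
2. status.y = 14  [search.top = status.top]
3. status.w = 181  [status.w = card.w]
4. status.h = 57  [card.top = status.bottom + 6]

status = (x=140, y=14, w=181, h=57)
violated soft preferences: 17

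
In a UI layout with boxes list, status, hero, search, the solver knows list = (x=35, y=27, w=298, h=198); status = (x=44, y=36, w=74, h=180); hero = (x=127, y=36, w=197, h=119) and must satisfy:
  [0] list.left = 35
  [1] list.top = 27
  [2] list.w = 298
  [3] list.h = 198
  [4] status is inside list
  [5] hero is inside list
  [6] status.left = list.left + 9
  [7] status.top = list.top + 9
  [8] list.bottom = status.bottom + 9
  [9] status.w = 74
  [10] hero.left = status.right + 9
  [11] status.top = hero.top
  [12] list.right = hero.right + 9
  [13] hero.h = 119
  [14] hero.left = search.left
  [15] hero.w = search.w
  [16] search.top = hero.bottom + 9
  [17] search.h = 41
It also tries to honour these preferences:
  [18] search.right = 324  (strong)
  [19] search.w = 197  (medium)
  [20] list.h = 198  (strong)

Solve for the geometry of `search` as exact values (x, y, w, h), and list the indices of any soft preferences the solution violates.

search = (x=127, y=164, w=197, h=41)
violated soft preferences: none

1. search.x = 127  [hero.left = search.left]
2. search.w = 197  [hero.w = search.w]
3. search.y = 164  [search.top = hero.bottom + 9]
4. search.h = 41  [search.h = 41]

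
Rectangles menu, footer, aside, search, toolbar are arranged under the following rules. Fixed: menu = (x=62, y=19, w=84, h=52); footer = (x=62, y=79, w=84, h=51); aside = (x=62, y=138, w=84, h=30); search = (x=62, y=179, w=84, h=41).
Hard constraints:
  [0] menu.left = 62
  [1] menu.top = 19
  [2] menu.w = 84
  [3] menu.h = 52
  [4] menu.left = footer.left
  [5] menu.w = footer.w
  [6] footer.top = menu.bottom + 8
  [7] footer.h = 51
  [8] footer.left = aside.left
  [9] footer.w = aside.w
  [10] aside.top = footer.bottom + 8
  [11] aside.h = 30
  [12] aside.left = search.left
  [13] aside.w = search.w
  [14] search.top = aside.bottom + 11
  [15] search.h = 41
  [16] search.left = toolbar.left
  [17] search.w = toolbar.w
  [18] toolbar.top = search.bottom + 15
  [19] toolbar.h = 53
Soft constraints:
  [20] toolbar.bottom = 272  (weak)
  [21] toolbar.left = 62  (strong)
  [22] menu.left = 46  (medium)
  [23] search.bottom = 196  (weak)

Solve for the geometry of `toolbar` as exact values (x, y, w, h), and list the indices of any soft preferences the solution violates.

toolbar = (x=62, y=235, w=84, h=53)
violated soft preferences: 20, 22, 23

1. toolbar.x = 62  [search.left = toolbar.left]
2. toolbar.w = 84  [search.w = toolbar.w]
3. toolbar.y = 235  [toolbar.top = search.bottom + 15]
4. toolbar.h = 53  [toolbar.h = 53]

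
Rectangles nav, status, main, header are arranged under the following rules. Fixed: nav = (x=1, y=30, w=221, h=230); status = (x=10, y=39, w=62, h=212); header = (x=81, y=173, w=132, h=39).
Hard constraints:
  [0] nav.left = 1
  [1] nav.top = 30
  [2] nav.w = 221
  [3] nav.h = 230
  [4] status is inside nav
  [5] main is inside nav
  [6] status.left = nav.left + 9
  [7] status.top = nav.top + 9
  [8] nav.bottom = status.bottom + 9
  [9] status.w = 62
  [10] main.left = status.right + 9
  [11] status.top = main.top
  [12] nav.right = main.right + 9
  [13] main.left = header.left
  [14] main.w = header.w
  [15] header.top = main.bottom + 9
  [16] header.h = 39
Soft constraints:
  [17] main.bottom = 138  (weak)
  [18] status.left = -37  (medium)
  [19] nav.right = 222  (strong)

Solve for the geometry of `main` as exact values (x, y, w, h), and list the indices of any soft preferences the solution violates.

main = (x=81, y=39, w=132, h=125)
violated soft preferences: 17, 18

1. main.x = 81  [main.left = status.right + 9]
2. main.y = 39  [status.top = main.top]
3. main.w = 132  [nav.right = main.right + 9]
4. main.h = 125  [header.top = main.bottom + 9]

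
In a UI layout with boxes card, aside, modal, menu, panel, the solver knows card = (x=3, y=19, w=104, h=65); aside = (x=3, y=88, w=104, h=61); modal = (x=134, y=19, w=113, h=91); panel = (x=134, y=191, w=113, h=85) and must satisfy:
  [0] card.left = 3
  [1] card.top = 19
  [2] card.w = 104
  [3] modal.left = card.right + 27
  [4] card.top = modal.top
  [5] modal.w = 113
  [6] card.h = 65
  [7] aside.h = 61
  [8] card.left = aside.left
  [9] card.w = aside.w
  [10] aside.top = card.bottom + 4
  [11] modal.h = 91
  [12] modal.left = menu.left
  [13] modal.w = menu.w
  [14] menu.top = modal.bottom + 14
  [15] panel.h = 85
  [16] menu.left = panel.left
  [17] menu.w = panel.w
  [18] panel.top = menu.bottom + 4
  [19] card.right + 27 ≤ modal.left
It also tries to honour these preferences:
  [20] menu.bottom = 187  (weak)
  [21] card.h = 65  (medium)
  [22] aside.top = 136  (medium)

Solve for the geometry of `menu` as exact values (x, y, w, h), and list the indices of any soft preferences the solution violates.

1. menu.x = 134  [modal.left = menu.left]
2. menu.w = 113  [modal.w = menu.w]
3. menu.y = 124  [menu.top = modal.bottom + 14]
4. menu.h = 63  [panel.top = menu.bottom + 4]

menu = (x=134, y=124, w=113, h=63)
violated soft preferences: 22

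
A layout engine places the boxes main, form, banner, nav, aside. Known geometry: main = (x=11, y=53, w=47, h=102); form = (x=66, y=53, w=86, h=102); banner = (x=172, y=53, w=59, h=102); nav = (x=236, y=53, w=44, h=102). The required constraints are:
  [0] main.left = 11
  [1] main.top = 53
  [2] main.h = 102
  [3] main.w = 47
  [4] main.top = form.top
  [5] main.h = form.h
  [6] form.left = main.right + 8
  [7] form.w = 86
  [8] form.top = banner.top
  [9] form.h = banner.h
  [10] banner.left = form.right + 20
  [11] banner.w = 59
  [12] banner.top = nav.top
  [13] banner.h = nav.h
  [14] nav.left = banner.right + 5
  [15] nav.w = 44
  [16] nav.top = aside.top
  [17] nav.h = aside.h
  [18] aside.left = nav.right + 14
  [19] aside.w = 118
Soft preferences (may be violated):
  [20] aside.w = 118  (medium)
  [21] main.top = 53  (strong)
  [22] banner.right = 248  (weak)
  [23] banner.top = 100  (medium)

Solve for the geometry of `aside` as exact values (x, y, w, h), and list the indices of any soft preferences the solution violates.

1. aside.y = 53  [nav.top = aside.top]
2. aside.h = 102  [nav.h = aside.h]
3. aside.x = 294  [aside.left = nav.right + 14]
4. aside.w = 118  [aside.w = 118]

aside = (x=294, y=53, w=118, h=102)
violated soft preferences: 22, 23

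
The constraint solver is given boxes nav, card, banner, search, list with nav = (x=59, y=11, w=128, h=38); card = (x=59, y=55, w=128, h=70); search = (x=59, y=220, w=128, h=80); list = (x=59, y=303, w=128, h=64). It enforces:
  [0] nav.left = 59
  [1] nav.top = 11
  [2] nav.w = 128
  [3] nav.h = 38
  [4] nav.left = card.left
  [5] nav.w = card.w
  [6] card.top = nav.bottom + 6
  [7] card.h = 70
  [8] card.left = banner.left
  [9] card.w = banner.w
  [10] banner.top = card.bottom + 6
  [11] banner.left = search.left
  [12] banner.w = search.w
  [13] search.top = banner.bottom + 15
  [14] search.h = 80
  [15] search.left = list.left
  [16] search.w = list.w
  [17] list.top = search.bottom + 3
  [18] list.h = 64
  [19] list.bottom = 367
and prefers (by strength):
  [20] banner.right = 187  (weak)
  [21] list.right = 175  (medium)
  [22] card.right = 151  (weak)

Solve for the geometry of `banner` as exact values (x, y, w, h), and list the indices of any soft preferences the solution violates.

banner = (x=59, y=131, w=128, h=74)
violated soft preferences: 21, 22

1. banner.x = 59  [card.left = banner.left]
2. banner.w = 128  [card.w = banner.w]
3. banner.y = 131  [banner.top = card.bottom + 6]
4. banner.h = 74  [search.top = banner.bottom + 15]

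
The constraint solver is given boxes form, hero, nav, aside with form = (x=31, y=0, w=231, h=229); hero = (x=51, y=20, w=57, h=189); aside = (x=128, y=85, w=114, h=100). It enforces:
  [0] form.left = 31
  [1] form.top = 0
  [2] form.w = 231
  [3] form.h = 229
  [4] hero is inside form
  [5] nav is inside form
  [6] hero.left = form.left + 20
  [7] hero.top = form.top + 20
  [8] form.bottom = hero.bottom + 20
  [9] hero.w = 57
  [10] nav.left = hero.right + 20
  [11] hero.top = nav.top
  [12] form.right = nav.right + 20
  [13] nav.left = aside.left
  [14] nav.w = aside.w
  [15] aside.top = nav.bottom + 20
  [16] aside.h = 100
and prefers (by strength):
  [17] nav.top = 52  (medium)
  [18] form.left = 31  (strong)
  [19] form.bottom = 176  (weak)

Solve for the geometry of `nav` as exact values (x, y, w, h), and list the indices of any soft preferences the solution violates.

nav = (x=128, y=20, w=114, h=45)
violated soft preferences: 17, 19

1. nav.x = 128  [nav.left = hero.right + 20]
2. nav.y = 20  [hero.top = nav.top]
3. nav.w = 114  [form.right = nav.right + 20]
4. nav.h = 45  [aside.top = nav.bottom + 20]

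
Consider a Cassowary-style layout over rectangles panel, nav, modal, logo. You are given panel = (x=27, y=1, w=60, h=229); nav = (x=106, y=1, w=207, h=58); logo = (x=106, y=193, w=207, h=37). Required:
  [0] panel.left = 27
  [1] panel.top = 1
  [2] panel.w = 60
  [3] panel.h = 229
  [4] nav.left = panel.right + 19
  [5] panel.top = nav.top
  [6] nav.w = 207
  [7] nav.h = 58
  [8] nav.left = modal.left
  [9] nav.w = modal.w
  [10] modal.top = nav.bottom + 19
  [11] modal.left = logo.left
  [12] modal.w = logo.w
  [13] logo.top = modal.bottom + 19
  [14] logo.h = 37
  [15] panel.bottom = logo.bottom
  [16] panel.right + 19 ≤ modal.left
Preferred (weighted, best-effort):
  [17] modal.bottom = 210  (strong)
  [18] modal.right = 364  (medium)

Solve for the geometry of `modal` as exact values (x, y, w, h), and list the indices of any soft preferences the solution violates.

1. modal.x = 106  [nav.left = modal.left]
2. modal.w = 207  [nav.w = modal.w]
3. modal.y = 78  [modal.top = nav.bottom + 19]
4. modal.h = 96  [logo.top = modal.bottom + 19]

modal = (x=106, y=78, w=207, h=96)
violated soft preferences: 17, 18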